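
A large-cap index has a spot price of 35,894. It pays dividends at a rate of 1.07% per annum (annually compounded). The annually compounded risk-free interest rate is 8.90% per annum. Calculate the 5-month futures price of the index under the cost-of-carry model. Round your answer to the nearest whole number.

F = S · (1+r)^T / (1+q)^T
= 35894 × 1.036163 / 1.004444 = 35894 × 1.031579
F = 37,027

37,027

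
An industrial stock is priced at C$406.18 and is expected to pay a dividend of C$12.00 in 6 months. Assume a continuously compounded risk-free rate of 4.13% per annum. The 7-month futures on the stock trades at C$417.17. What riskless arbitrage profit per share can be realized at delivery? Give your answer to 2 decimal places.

C$13.13 per share

PV(dividends) I = 12.00·e^(−0.0413·6/12) = 11.7547
Fair futures F* = (S − I)·e^(rT) = (406.18 − 11.7547)·e^0.024092 = 394.4253 × 1.024385 = 404.0434
Market C$417.17 > fair 404.0434: forward overpriced → cash-and-carry (borrow at r, buy the stock and collect the dividends, short the forward).
Profit at T = |F_mkt − F*| = |417.17 − 404.0434| = C$13.13 per share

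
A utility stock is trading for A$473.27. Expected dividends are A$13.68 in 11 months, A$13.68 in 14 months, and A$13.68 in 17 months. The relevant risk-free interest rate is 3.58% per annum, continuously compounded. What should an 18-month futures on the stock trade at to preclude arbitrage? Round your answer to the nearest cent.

PV(dividends) I = 13.68·e^(−0.0358·11/12) + 13.68·e^(−0.0358·14/12) + 13.68·e^(−0.0358·17/12)
I = 13.2384 + 13.1204 + 13.0035 = 39.3623
F = (S − I)·e^(rT) = (473.27 − 39.3623) · e^(0.0358·18/12)
= 433.9077 · e^0.053700 = 433.9077 × 1.055168 = A$457.85

A$457.85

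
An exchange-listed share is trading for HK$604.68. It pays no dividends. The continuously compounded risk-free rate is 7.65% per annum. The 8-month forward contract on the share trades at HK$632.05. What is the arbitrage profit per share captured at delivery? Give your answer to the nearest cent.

Fair forward: F* = S·e^(carry·T), with carry = r = 0.0765
F* = 604.68 · e^(0.0765 × 8/12) = 604.68 · e^0.051000 = 604.68 × 1.052323 = HK$636.3187
Market HK$632.05 < fair HK$636.3187: forward underpriced → reverse cash-and-carry (short spot, go long the forward).
At maturity, profit = |F_mkt − F*| = |632.05 − 636.3187| = HK$4.27 per share

HK$4.27 per share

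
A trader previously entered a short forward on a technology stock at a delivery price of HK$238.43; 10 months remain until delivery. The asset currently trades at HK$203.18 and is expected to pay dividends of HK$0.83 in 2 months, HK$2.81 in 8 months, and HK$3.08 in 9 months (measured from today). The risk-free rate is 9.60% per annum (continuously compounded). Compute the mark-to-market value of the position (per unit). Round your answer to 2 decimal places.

PV(remaining dividends) I = 0.83·e^(−0.0960·2/12) + 2.81·e^(−0.0960·8/12) + 3.08·e^(−0.0960·9/12) = 6.3187
Current forward F = (S − I)·e^(rT) = (203.18 − 6.3187)·e^(0.0960·10/12) = 196.8613 × 1.083287 = 213.2573
Value (long) = (F − K)·e^(−rT) = (213.2573 − 238.43) × 0.923116 = -23.2373
Short position value = −(long value) = HK$23.24

HK$23.24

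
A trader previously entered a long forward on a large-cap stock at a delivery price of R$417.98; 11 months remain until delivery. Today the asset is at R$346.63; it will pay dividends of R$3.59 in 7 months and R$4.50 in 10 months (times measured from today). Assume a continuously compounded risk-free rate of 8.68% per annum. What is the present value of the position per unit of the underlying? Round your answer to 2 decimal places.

-R$46.98

PV(remaining dividends) I = 3.59·e^(−0.0868·7/12) + 4.50·e^(−0.0868·10/12) = 7.5987
Current forward F = (S − I)·e^(rT) = (346.63 − 7.5987)·e^(0.0868·11/12) = 339.0313 × 1.082818 = 367.1092
Value (long) = (F − K)·e^(−rT) = (367.1092 − 417.98) × 0.923516 = -46.9800
Value = -R$46.98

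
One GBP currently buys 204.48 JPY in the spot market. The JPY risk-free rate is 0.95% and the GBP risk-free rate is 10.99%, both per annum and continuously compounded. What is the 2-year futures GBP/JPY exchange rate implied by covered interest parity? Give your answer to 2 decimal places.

167.28

F = S·e^((r_JPY − r_GBP)T) = 204.48 · e^((0.0095 − 0.1099) × 2)
= 204.48 · e^-0.200800 = 204.48 × 0.818076
F = 167.28 JPY per GBP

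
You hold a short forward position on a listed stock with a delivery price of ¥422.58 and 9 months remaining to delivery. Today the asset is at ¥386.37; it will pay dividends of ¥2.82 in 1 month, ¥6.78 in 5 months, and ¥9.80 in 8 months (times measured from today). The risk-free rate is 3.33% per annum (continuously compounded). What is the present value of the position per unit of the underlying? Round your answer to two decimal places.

PV(remaining dividends) I = 2.82·e^(−0.0333·1/12) + 6.78·e^(−0.0333·5/12) + 9.80·e^(−0.0333·8/12) = 19.0836
Current forward F = (S − I)·e^(rT) = (386.37 − 19.0836)·e^(0.0333·9/12) = 367.2864 × 1.025289 = 376.5747
Value (long) = (F − K)·e^(−rT) = (376.5747 − 422.58) × 0.975334 = -44.8705
Short position value = −(long value) = ¥44.87

¥44.87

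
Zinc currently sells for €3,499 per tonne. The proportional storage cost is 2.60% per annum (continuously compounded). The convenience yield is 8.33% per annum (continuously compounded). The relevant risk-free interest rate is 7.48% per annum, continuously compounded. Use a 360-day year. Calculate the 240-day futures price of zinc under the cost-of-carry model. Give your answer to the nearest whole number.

Net carry = r + u − y = 0.0748 + 0.0260 − 0.0833 = 0.0175
F = S·e^((r+u−y)T) = 3499 · e^(0.0175 × 240/360) = 3499 · e^0.011667
= 3499 × 1.011735 = €3,540 per tonne

€3,540 per tonne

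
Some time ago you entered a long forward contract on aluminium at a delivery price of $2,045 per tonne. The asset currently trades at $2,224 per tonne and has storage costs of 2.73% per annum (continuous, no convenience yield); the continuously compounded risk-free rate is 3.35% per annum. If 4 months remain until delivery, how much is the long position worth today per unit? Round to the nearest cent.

$222.04 per tonne

Current fair forward for the remaining 4 months: F = S·e^((r + u)·T), (r + u) = 0.0335 + 0.0273 = 0.0608
F = 2224 · e^(0.0608 × 4/12) = 2224 × 1.02047343 = 2269.5329
Value of long forward = (F − K)·e^(−rT) = (2269.5329 − 2045) · e^(−0.0335·4/12)
= 224.5329 × 0.98889545 = 222.04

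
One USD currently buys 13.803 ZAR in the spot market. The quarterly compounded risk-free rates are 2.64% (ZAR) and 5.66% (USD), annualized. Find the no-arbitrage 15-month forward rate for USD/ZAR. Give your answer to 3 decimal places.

13.297

By covered interest parity, F = S · (1+r_ZAR/4)^(4T) / (1+r_USD/4)^(4T)
= 13.803 × 1.033438 / 1.072781 = 13.803 × 0.963326
F = 13.297 ZAR per USD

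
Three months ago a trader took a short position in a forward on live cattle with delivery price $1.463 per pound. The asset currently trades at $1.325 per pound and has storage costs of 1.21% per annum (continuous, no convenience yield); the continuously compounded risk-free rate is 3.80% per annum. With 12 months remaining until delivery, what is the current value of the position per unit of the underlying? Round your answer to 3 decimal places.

$0.067 per pound

Current fair forward for the remaining 12 months: F = S·e^((r + u)·T), (r + u) = 0.0380 + 0.0121 = 0.0501
F = 1.325 · e^(0.0501 × 12/12) = 1.325 × 1.051376 = 1.3931
Value of long forward = (F − K)·e^(−rT) = (1.3931 − 1.463) · e^(−0.0380·12/12)
= -0.0699 × 0.962713 = -0.067
Short position value = −(long value) = $0.067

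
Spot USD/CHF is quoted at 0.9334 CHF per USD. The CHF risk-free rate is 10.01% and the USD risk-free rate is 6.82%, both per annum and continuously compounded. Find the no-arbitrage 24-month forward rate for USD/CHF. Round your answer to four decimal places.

0.9949

F = S·e^((r_CHF − r_USD)T) = 0.9334 · e^((0.1001 − 0.0682) × 24/12)
= 0.9334 · e^0.063800 = 0.9334 × 1.065879
F = 0.9949 CHF per USD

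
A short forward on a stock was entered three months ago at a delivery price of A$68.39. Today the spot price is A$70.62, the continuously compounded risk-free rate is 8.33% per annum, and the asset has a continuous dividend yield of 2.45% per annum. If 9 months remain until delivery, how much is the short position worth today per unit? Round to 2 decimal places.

Current fair forward for the remaining 9 months: F = S·e^((r − q)·T), (r − q) = 0.0833 − 0.0245 = 0.0588
F = 70.62 · e^(0.0588 × 9/12) = 70.62 × 1.045087 = 73.8040
Value of long forward = (F − K)·e^(−rT) = (73.8040 − 68.39) · e^(−0.0833·9/12)
= 5.4140 × 0.939437 = 5.09
Short position value = −(long value) = -A$5.09

-A$5.09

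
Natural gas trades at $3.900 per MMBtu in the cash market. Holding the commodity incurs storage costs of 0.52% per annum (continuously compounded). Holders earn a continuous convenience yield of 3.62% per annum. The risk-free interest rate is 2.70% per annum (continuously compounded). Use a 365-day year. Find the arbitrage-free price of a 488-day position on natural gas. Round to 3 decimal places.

$3.879 per MMBtu

Net carry = r + u − y = 0.0270 + 0.0052 − 0.0362 = -0.0040
F = S·e^((r+u−y)T) = 3.900 · e^(-0.0040 × 488/365) = 3.900 · e^-0.005348
= 3.900 × 0.994666 = $3.879 per MMBtu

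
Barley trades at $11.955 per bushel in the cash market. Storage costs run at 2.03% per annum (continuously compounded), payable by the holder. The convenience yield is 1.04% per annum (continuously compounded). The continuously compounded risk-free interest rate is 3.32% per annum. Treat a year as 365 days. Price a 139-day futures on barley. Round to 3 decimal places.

$12.153 per bushel

Net carry = r + u − y = 0.0332 + 0.0203 − 0.0104 = 0.0431
F = S·e^((r+u−y)T) = 11.955 · e^(0.0431 × 139/365) = 11.955 · e^0.016413
= 11.955 × 1.016548 = $12.153 per bushel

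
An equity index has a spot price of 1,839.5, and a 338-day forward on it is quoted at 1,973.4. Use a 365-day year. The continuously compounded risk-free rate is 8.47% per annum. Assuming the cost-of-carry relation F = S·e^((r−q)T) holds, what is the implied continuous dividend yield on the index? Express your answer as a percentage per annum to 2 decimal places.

0.88%

From F = S·e^((r−q)T): (r − q) = ln(F/S)/T
ln(1973.4/1839.5) = ln(1.072792) = 0.070265
(r − q) = 0.070265 / (338/365) = 0.075878
q = r − ln(F/S)/T = 0.0847 − 0.075878 = 0.008822
q = 0.88%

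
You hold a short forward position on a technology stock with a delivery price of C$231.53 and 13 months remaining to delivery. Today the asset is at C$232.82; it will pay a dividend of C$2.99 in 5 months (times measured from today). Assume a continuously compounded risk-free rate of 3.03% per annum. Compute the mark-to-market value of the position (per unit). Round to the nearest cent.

PV(remaining dividends) I = 2.99·e^(−0.0303·5/12) = 2.9525
Current forward F = (S − I)·e^(rT) = (232.82 − 2.9525)·e^(0.0303·13/12) = 229.8675 × 1.033370 = 237.5382
Value (long) = (F − K)·e^(−rT) = (237.5382 − 231.53) × 0.967708 = 5.8142
Short position value = −(long value) = -C$5.81

-C$5.81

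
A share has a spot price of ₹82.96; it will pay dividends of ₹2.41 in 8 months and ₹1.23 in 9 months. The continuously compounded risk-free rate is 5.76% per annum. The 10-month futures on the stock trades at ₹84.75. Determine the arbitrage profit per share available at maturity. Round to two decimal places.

PV(dividends) I = 2.41·e^(−0.0576·8/12) + 1.23·e^(−0.0576·9/12) = 3.4972
Fair futures F* = (S − I)·e^(rT) = (82.96 − 3.4972)·e^0.048000 = 79.4628 × 1.049171 = 83.3701
Market ₹84.75 > fair 83.3701: forward overpriced → cash-and-carry (borrow at r, buy the stock and collect the dividends, short the forward).
Profit at T = |F_mkt − F*| = |84.75 − 83.3701| = ₹1.38 per share

₹1.38 per share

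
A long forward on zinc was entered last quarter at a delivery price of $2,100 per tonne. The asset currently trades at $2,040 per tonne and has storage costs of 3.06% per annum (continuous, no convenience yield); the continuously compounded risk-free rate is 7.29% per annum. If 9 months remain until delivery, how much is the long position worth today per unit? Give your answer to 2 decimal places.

Current fair forward for the remaining 9 months: F = S·e^((r + u)·T), (r + u) = 0.0729 + 0.0306 = 0.1035
F = 2040 · e^(0.1035 × 9/12) = 2040 × 1.08071731 = 2204.6633
Value of long forward = (F − K)·e^(−rT) = (2204.6633 − 2100) · e^(−0.0729·9/12)
= 104.6633 × 0.94679281 = 99.09

$99.09 per tonne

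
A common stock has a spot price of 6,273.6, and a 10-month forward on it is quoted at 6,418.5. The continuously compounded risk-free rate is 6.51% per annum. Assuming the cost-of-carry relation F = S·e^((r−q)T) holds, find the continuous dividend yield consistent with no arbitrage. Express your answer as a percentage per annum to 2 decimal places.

3.77%

From F = S·e^((r−q)T): (r − q) = ln(F/S)/T
ln(6418.5/6273.6) = ln(1.023097) = 0.022834
(r − q) = 0.022834 / (10/12) = 0.027401
q = r − ln(F/S)/T = 0.0651 − 0.027401 = 0.037699
q = 3.77%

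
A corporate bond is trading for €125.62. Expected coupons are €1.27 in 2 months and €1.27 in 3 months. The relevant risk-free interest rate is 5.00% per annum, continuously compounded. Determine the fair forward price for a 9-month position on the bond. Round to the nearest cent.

PV(coupons) I = 1.27·e^(−0.0500·2/12) + 1.27·e^(−0.0500·3/12)
I = 1.2595 + 1.2542 = 2.5137
F = (S − I)·e^(rT) = (125.62 − 2.5137) · e^(0.0500·9/12)
= 123.1063 · e^0.037500 = 123.1063 × 1.038212 = €127.81

€127.81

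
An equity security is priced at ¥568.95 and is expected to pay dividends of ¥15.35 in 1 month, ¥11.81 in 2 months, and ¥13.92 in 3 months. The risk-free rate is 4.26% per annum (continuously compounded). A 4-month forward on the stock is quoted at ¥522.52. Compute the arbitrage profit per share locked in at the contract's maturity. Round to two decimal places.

¥13.19 per share

PV(dividends) I = 15.35·e^(−0.0426·1/12) + 11.81·e^(−0.0426·2/12) + 13.92·e^(−0.0426·3/12) = 40.7946
Fair forward F* = (S − I)·e^(rT) = (568.95 − 40.7946)·e^0.014200 = 528.1554 × 1.014301 = 535.7086
Market ¥522.52 < fair 535.7086: forward underpriced → reverse cash-and-carry (short the stock, invest proceeds at r, pay the dividends, go long the forward).
Profit at T = |F_mkt − F*| = |522.52 − 535.7086| = ¥13.19 per share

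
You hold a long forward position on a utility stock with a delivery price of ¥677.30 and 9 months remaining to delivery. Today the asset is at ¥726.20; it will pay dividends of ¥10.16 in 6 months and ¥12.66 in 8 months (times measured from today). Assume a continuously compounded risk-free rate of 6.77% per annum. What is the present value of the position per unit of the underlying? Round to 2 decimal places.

¥60.51

PV(remaining dividends) I = 10.16·e^(−0.0677·6/12) + 12.66·e^(−0.0677·8/12) = 21.9232
Current forward F = (S − I)·e^(rT) = (726.20 − 21.9232)·e^(0.0677·9/12) = 704.2768 × 1.052086 = 740.9598
Value (long) = (F − K)·e^(−rT) = (740.9598 − 677.30) × 0.950493 = 60.5082
Value = ¥60.51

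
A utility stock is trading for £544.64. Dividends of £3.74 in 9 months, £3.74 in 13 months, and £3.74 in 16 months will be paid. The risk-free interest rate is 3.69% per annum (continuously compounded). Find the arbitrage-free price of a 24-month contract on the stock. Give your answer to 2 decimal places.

PV(dividends) I = 3.74·e^(−0.0369·9/12) + 3.74·e^(−0.0369·13/12) + 3.74·e^(−0.0369·16/12)
I = 3.6379 + 3.5934 + 3.5604 = 10.7917
F = (S − I)·e^(rT) = (544.64 − 10.7917) · e^(0.0369·24/12)
= 533.8483 · e^0.073800 = 533.8483 × 1.076591 = £574.74

£574.74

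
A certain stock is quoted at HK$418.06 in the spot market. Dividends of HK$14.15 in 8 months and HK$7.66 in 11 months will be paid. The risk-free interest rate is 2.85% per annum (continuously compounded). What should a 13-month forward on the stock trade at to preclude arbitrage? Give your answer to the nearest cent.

HK$409.15

PV(dividends) I = 14.15·e^(−0.0285·8/12) + 7.66·e^(−0.0285·11/12)
I = 13.8837 + 7.4625 = 21.3462
F = (S − I)·e^(rT) = (418.06 − 21.3462) · e^(0.0285·13/12)
= 396.7138 · e^0.030875 = 396.7138 × 1.031357 = HK$409.15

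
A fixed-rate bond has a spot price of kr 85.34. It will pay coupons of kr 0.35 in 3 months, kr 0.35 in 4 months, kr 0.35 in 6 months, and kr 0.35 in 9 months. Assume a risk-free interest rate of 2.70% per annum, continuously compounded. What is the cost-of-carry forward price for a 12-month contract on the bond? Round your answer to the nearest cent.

PV(coupons) I = 0.35·e^(−0.0270·3/12) + 0.35·e^(−0.0270·4/12) + 0.35·e^(−0.0270·6/12) + 0.35·e^(−0.0270·9/12)
I = 0.3476 + 0.3469 + 0.3453 + 0.3430 = 1.3828
F = (S − I)·e^(rT) = (85.34 − 1.3828) · e^(0.0270·12/12)
= 83.9572 · e^0.027000 = 83.9572 × 1.027368 = kr 86.25

kr 86.25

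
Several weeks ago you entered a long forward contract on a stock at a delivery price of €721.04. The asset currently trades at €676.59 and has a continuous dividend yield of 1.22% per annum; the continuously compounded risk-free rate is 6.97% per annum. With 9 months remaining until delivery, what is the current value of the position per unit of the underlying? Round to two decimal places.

Current fair forward for the remaining 9 months: F = S·e^((r − q)·T), (r − q) = 0.0697 − 0.0122 = 0.0575
F = 676.59 · e^(0.0575 × 9/12) = 676.59 × 1.044068 = 706.4060
Value of long forward = (F − K)·e^(−rT) = (706.4060 − 721.04) · e^(−0.0697·9/12)
= -14.6340 × 0.949068 = -13.89

-€13.89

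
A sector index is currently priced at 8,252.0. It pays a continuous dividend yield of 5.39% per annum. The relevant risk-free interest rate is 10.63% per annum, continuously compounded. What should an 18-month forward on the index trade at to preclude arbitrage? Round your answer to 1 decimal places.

F = S·e^((r − q)T) = 8252.0 · e^((0.1063 − 0.0539) × 18/12)
= 8252.0 · e^0.078600 = 8252.0 × 1.081772
F = 8,926.8

8,926.8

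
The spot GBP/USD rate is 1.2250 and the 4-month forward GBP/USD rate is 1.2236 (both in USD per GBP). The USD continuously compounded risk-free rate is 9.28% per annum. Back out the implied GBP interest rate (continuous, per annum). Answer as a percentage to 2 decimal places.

9.62%

F = S·e^((r_USD − r_GBP)T) ⇒ r_GBP = r_USD − ln(F/S)/T
ln(1.2236/1.2250) = -0.001144; /(4/12) = -0.003432
r_GBP = 0.0928 + 0.003432 = 0.096232
r_GBP = 9.62%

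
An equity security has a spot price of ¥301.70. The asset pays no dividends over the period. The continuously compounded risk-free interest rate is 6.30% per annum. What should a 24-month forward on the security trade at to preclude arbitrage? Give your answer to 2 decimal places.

F = S·e^(rT) = 301.70 · e^(0.0630 × 24/12)
= 301.70 · e^0.126000 = 301.70 × 1.134282
F = ¥342.21

¥342.21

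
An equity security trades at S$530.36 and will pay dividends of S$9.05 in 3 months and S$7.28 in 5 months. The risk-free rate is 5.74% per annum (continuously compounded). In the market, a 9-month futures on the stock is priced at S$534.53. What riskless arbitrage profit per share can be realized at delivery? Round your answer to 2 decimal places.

S$2.43 per share

PV(dividends) I = 9.05·e^(−0.0574·3/12) + 7.28·e^(−0.0574·5/12) = 16.0290
Fair futures F* = (S − I)·e^(rT) = (530.36 − 16.0290)·e^0.043050 = 514.3310 × 1.043990 = 536.9564
Market S$534.53 < fair 536.9564: forward underpriced → reverse cash-and-carry (short the stock, invest proceeds at r, pay the dividends, go long the forward).
Profit at T = |F_mkt − F*| = |534.53 − 536.9564| = S$2.43 per share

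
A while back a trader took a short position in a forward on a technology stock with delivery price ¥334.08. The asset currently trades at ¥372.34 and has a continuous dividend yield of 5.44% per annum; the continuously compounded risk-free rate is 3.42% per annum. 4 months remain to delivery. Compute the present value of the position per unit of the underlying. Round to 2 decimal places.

-¥35.36

Current fair forward for the remaining 4 months: F = S·e^((r − q)·T), (r − q) = 0.0342 − 0.0544 = -0.0202
F = 372.34 · e^(-0.0202 × 4/12) = 372.34 × 0.993289 = 369.8412
Value of long forward = (F − K)·e^(−rT) = (369.8412 − 334.08) · e^(−0.0342·4/12)
= 35.7612 × 0.988665 = 35.36
Short position value = −(long value) = -¥35.36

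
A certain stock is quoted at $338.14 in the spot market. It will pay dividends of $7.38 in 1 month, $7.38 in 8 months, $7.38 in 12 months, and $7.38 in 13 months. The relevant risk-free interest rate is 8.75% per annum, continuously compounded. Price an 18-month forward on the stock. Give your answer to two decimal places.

PV(dividends) I = 7.38·e^(−0.0875·1/12) + 7.38·e^(−0.0875·8/12) + 7.38·e^(−0.0875·12/12) + 7.38·e^(−0.0875·13/12)
I = 7.3264 + 6.9618 + 6.7617 + 6.7126 = 27.7625
F = (S − I)·e^(rT) = (338.14 − 27.7625) · e^(0.0875·18/12)
= 310.3775 · e^0.131250 = 310.3775 × 1.140253 = $353.91

$353.91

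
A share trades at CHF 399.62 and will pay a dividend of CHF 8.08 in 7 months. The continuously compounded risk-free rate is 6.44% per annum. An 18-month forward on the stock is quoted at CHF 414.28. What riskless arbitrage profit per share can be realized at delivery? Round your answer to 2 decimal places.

CHF 17.30 per share

PV(dividends) I = 8.08·e^(−0.0644·7/12) = 7.7821
Fair forward F* = (S − I)·e^(rT) = (399.62 − 7.7821)·e^0.096600 = 391.8379 × 1.101420 = 431.5781
Market CHF 414.28 < fair 431.5781: forward underpriced → reverse cash-and-carry (short the stock, invest proceeds at r, pay the dividends, go long the forward).
Profit at T = |F_mkt − F*| = |414.28 − 431.5781| = CHF 17.30 per share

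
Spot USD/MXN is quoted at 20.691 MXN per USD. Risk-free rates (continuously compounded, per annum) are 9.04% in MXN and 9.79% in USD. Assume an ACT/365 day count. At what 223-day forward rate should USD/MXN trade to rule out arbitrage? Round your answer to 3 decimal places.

20.596

F = S·e^((r_MXN − r_USD)T) = 20.691 · e^((0.0904 − 0.0979) × 223/365)
= 20.691 · e^-0.004582 = 20.691 × 0.995428
F = 20.596 MXN per USD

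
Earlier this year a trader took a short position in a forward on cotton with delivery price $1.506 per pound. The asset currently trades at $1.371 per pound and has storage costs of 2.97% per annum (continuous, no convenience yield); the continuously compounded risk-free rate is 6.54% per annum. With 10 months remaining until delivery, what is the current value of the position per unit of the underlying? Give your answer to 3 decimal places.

Current fair forward for the remaining 10 months: F = S·e^((r + u)·T), (r + u) = 0.0654 + 0.0297 = 0.0951
F = 1.371 · e^(0.0951 × 10/12) = 1.371 × 1.082475 = 1.4841
Value of long forward = (F − K)·e^(−rT) = (1.4841 − 1.506) · e^(−0.0654·10/12)
= -0.0219 × 0.946959 = -0.021
Short position value = −(long value) = $0.021

$0.021 per pound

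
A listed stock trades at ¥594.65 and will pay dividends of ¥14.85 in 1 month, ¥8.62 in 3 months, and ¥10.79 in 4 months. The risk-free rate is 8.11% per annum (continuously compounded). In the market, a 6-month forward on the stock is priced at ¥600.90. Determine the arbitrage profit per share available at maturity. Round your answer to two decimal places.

PV(dividends) I = 14.85·e^(−0.0811·1/12) + 8.62·e^(−0.0811·3/12) + 10.79·e^(−0.0811·4/12) = 33.6992
Fair forward F* = (S − I)·e^(rT) = (594.65 − 33.6992)·e^0.040550 = 560.9508 × 1.041383 = 584.1646
Market ¥600.90 > fair 584.1646: forward overpriced → cash-and-carry (borrow at r, buy the stock and collect the dividends, short the forward).
Profit at T = |F_mkt − F*| = |600.90 − 584.1646| = ¥16.74 per share

¥16.74 per share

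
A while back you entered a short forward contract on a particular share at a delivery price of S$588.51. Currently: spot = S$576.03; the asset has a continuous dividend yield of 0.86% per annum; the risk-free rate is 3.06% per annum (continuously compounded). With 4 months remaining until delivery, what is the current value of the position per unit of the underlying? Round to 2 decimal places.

S$8.16

Current fair forward for the remaining 4 months: F = S·e^((r − q)·T), (r − q) = 0.0306 − 0.0086 = 0.0220
F = 576.03 · e^(0.0220 × 4/12) = 576.03 × 1.007360 = 580.2696
Value of long forward = (F − K)·e^(−rT) = (580.2696 − 588.51) · e^(−0.0306·4/12)
= -8.2404 × 0.989852 = -8.16
Short position value = −(long value) = S$8.16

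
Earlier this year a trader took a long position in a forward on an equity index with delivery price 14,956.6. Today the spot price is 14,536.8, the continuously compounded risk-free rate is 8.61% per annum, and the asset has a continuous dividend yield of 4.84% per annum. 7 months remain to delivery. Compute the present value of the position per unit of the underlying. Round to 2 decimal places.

Current fair forward for the remaining 7 months: F = S·e^((r − q)·T), (r − q) = 0.0861 − 0.0484 = 0.0377
F = 14536.8 · e^(0.0377 × 7/12) = 14536.8 × 1.02223527 = 14860.0297
Value of long forward = (F − K)·e^(−rT) = (14860.0297 − 14956.6) · e^(−0.0861·7/12)
= -96.5703 × 0.95101542 = -91.84

-91.84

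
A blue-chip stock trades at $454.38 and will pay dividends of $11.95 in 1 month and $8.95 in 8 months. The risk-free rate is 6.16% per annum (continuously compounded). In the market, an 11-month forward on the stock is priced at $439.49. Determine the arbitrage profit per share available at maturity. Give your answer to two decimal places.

$19.62 per share

PV(dividends) I = 11.95·e^(−0.0616·1/12) + 8.95·e^(−0.0616·8/12) = 20.4787
Fair forward F* = (S − I)·e^(rT) = (454.38 − 20.4787)·e^0.056467 = 433.9013 × 1.058092 = 459.1075
Market $439.49 < fair 459.1075: forward underpriced → reverse cash-and-carry (short the stock, invest proceeds at r, pay the dividends, go long the forward).
Profit at T = |F_mkt − F*| = |439.49 − 459.1075| = $19.62 per share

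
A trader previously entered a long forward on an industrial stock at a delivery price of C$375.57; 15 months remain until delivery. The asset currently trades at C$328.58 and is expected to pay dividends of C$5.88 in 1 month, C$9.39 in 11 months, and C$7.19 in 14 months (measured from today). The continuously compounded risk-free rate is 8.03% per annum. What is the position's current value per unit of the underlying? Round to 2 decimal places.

-C$32.23

PV(remaining dividends) I = 5.88·e^(−0.0803·1/12) + 9.39·e^(−0.0803·11/12) + 7.19·e^(−0.0803·14/12) = 21.1114
Current forward F = (S − I)·e^(rT) = (328.58 − 21.1114)·e^(0.0803·15/12) = 307.4686 × 1.105585 = 339.9327
Value (long) = (F − K)·e^(−rT) = (339.9327 − 375.57) × 0.904498 = -32.2339
Value = -C$32.23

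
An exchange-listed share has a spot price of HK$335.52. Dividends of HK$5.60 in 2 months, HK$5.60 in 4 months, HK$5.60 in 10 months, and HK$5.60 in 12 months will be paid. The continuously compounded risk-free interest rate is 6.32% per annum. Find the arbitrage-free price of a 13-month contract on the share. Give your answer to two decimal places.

HK$336.17

PV(dividends) I = 5.60·e^(−0.0632·2/12) + 5.60·e^(−0.0632·4/12) + 5.60·e^(−0.0632·10/12) + 5.60·e^(−0.0632·12/12)
I = 5.5413 + 5.4833 + 5.3127 + 5.2570 = 21.5943
F = (S − I)·e^(rT) = (335.52 − 21.5943) · e^(0.0632·13/12)
= 313.9257 · e^0.068467 = 313.9257 × 1.070865 = HK$336.17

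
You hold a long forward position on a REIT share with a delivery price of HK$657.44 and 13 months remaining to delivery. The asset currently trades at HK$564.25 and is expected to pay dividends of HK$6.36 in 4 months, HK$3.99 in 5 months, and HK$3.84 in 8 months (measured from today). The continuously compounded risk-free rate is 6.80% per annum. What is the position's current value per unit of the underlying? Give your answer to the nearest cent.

PV(remaining dividends) I = 6.36·e^(−0.0680·4/12) + 3.99·e^(−0.0680·5/12) + 3.84·e^(−0.0680·8/12) = 13.7658
Current forward F = (S − I)·e^(rT) = (564.25 − 13.7658)·e^(0.0680·13/12) = 550.4842 × 1.076448 = 592.5676
Value (long) = (F − K)·e^(−rT) = (592.5676 − 657.44) × 0.928981 = -60.2652
Value = -HK$60.27

-HK$60.27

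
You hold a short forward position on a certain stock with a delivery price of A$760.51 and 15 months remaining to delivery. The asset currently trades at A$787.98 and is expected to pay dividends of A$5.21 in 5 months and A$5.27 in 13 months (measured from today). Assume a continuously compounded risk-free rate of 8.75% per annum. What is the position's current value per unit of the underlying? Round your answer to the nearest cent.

PV(remaining dividends) I = 5.21·e^(−0.0875·5/12) + 5.27·e^(−0.0875·13/12) = 9.8169
Current forward F = (S − I)·e^(rT) = (787.98 − 9.8169)·e^(0.0875·15/12) = 778.1631 × 1.115581 = 868.1040
Value (long) = (F − K)·e^(−rT) = (868.1040 − 760.51) × 0.896394 = 96.4466
Short position value = −(long value) = -A$96.45

-A$96.45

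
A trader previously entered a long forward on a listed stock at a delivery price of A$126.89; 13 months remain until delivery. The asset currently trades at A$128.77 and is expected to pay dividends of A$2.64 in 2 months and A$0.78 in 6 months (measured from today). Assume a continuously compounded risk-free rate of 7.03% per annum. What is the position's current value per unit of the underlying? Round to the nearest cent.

A$7.82

PV(remaining dividends) I = 2.64·e^(−0.0703·2/12) + 0.78·e^(−0.0703·6/12) = 3.3623
Current forward F = (S − I)·e^(rT) = (128.77 − 3.3623)·e^(0.0703·13/12) = 125.4077 × 1.079133 = 135.3316
Value (long) = (F − K)·e^(−rT) = (135.3316 − 126.89) × 0.926669 = 7.8226
Value = A$7.82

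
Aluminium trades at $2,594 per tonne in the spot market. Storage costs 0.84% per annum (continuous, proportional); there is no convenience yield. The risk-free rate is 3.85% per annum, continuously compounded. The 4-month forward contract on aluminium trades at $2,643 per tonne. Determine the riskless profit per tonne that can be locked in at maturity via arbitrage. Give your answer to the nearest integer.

Fair forward: F* = S·e^(carry·T), with carry = (r + u) = 0.0385 + 0.0084 = 0.0469
F* = 2594 · e^(0.0469 × 4/12) = 2594 · e^0.015633 = 2594 × 1.015756 = $2634.8711
Market $2643 > fair $2634.8711: forward overpriced → cash-and-carry (buy spot, short the forward).
At maturity, profit = |F_mkt − F*| = |2643 − 2634.8711| = $8 per tonne

$8 per tonne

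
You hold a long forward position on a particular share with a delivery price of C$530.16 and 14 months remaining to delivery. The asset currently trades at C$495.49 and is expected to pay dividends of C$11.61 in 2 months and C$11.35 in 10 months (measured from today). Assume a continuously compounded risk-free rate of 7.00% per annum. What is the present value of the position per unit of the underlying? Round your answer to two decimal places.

PV(remaining dividends) I = 11.61·e^(−0.0700·2/12) + 11.35·e^(−0.0700·10/12) = 22.1822
Current forward F = (S − I)·e^(rT) = (495.49 − 22.1822)·e^(0.0700·14/12) = 473.3078 × 1.085094 = 513.5835
Value (long) = (F − K)·e^(−rT) = (513.5835 − 530.16) × 0.921579 = -15.2766
Value = -C$15.28

-C$15.28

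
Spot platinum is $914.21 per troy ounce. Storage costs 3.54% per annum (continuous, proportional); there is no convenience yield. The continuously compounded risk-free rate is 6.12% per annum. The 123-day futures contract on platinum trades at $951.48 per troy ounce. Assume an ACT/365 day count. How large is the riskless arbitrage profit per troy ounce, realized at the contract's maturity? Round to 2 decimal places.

$7.02 per troy ounce

Fair futures: F* = S·e^(carry·T), with carry = (r + u) = 0.0612 + 0.0354 = 0.0966
F* = 914.21 · e^(0.0966 × 123/365) = 914.21 · e^0.032553 = 914.21 × 1.033089 = $944.4603
Market $951.48 > fair $944.4603: forward overpriced → cash-and-carry (buy spot, short the forward).
At maturity, profit = |F_mkt − F*| = |951.48 − 944.4603| = $7.02 per troy ounce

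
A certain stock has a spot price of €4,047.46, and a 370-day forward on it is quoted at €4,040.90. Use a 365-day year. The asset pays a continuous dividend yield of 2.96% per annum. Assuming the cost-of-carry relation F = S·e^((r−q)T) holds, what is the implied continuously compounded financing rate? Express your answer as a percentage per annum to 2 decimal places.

2.80%

From F = S·e^((r−q)T): (r − q) = ln(F/S)/T
ln(4040.90/4047.46) = ln(0.998379) = -0.001622
(r − q) = -0.001622 / (370/365) = -0.001600
r = ln(F/S)/T + q = -0.001600 + 0.0296 = 0.028000
r = 2.80%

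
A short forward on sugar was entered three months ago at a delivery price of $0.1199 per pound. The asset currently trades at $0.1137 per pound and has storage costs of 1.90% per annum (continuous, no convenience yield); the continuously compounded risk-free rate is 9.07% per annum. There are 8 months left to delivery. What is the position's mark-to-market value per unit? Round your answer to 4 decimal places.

Current fair forward for the remaining 8 months: F = S·e^((r + u)·T), (r + u) = 0.0907 + 0.0190 = 0.1097
F = 0.1137 · e^(0.1097 × 8/12) = 0.1137 × 1.075874 = 0.1223
Value of long forward = (F − K)·e^(−rT) = (0.1223 − 0.1199) · e^(−0.0907·8/12)
= 0.0024 × 0.941325 = 0.0023
Short position value = −(long value) = -$0.0023

-$0.0023 per pound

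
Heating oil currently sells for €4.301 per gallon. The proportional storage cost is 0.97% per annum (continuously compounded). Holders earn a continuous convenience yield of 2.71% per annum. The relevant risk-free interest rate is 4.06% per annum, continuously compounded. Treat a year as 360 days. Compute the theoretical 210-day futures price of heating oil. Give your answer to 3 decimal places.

Net carry = r + u − y = 0.0406 + 0.0097 − 0.0271 = 0.0232
F = S·e^((r+u−y)T) = 4.301 · e^(0.0232 × 210/360) = 4.301 · e^0.013533
= 4.301 × 1.013625 = €4.360 per gallon

€4.360 per gallon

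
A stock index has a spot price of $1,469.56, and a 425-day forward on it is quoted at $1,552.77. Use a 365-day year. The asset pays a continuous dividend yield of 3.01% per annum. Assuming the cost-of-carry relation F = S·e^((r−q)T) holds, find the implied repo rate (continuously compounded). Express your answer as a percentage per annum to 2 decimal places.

From F = S·e^((r−q)T): (r − q) = ln(F/S)/T
ln(1552.77/1469.56) = ln(1.056622) = 0.055077
(r − q) = 0.055077 / (425/365) = 0.047301
r = ln(F/S)/T + q = 0.047301 + 0.0301 = 0.077401
r = 7.74%

7.74%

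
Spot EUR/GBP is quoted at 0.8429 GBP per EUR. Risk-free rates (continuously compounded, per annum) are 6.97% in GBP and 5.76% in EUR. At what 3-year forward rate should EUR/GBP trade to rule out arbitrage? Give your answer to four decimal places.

0.8741

F = S·e^((r_GBP − r_EUR)T) = 0.8429 · e^((0.0697 − 0.0576) × 3)
= 0.8429 · e^0.036300 = 0.8429 × 1.036967
F = 0.8741 GBP per EUR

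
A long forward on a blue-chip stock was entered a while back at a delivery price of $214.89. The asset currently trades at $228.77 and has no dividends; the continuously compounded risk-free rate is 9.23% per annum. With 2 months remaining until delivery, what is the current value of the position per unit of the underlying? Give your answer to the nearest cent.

$17.16

Current fair forward for the remaining 2 months: F = S·e^(r·T), r = 0.0923
F = 228.77 · e^(0.0923 × 2/12) = 228.77 × 1.015502 = 232.3164
Value of long forward = (F − K)·e^(−rT) = (232.3164 − 214.89) · e^(−0.0923·2/12)
= 17.4264 × 0.984734 = 17.16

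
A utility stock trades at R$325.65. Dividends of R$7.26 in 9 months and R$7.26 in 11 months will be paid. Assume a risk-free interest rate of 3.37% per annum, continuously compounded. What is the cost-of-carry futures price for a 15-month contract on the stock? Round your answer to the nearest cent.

PV(dividends) I = 7.26·e^(−0.0337·9/12) + 7.26·e^(−0.0337·11/12)
I = 7.0788 + 7.0392 = 14.1180
F = (S − I)·e^(rT) = (325.65 − 14.1180) · e^(0.0337·15/12)
= 311.5320 · e^0.042125 = 311.5320 × 1.043025 = R$324.94

R$324.94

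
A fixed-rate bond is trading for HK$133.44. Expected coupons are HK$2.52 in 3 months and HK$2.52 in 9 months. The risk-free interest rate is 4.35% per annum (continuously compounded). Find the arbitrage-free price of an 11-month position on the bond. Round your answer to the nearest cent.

HK$133.74

PV(coupons) I = 2.52·e^(−0.0435·3/12) + 2.52·e^(−0.0435·9/12)
I = 2.4927 + 2.4391 = 4.9318
F = (S − I)·e^(rT) = (133.44 − 4.9318) · e^(0.0435·11/12)
= 128.5082 · e^0.039875 = 128.5082 × 1.040681 = HK$133.74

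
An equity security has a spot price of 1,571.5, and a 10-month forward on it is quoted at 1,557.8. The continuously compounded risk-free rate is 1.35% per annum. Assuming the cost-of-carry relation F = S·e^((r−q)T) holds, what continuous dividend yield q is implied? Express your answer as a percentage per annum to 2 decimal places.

From F = S·e^((r−q)T): (r − q) = ln(F/S)/T
ln(1557.8/1571.5) = ln(0.991282) = -0.008756
(r − q) = -0.008756 / (10/12) = -0.010507
q = r − ln(F/S)/T = 0.0135 + 0.010507 = 0.024007
q = 2.40%

2.40%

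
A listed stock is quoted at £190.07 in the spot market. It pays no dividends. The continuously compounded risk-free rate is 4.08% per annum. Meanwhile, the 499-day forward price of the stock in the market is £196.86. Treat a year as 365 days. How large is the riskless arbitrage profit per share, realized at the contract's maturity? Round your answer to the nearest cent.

£4.11 per share

Fair forward: F* = S·e^(carry·T), with carry = r = 0.0408
F* = 190.07 · e^(0.0408 × 499/365) = 190.07 · e^0.055779 = 190.07 × 1.057364 = £200.9732
Market £196.86 < fair £200.9732: forward underpriced → reverse cash-and-carry (short spot, go long the forward).
At maturity, profit = |F_mkt − F*| = |196.86 − 200.9732| = £4.11 per share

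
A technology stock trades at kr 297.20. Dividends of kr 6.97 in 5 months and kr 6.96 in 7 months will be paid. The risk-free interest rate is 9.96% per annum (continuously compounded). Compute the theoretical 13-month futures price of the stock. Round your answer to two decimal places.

kr 316.30

PV(dividends) I = 6.97·e^(−0.0996·5/12) + 6.96·e^(−0.0996·7/12)
I = 6.6867 + 6.5671 = 13.2538
F = (S − I)·e^(rT) = (297.20 − 13.2538) · e^(0.0996·13/12)
= 283.9462 · e^0.107900 = 283.9462 × 1.113936 = kr 316.30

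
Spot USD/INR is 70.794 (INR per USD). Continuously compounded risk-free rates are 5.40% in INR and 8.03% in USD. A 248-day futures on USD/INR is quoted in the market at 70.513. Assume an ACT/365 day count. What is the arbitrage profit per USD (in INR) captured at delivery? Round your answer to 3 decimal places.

0.973 per USD (in INR)

Fair futures: F* = S·e^(carry·T), with carry = (r_INR − r_USD) = 0.0540 − 0.0803 = -0.0263
F* = 70.794 · e^(-0.0263 × 248/365) = 70.794 · e^-0.017870 = 70.794 × 0.982289 = 69.5402
Market 70.513 > fair 69.5402: forward overpriced → cash-and-carry (buy spot, short the forward).
At maturity, profit = |F_mkt − F*| = |70.513 − 69.5402| = 0.973 per USD (in INR)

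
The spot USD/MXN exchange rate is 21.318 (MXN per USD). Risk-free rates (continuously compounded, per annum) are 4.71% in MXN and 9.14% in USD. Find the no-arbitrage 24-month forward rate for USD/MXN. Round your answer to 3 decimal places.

19.510

F = S·e^((r_MXN − r_USD)T) = 21.318 · e^((0.0471 − 0.0914) × 24/12)
= 21.318 · e^-0.088600 = 21.318 × 0.915212
F = 19.510 MXN per USD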